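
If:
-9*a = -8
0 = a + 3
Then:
No Solution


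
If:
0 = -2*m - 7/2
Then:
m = -7/4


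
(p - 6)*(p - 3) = p^2 - 9*p + 18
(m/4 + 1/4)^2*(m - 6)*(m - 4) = m^4/16 - m^3/2 + 5*m^2/16 + 19*m/8 + 3/2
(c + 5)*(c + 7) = c^2 + 12*c + 35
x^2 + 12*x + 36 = (x + 6)^2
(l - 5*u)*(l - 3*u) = l^2 - 8*l*u + 15*u^2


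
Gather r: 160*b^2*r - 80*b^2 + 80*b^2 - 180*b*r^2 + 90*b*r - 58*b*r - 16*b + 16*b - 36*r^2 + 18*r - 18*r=r^2*(-180*b - 36) + r*(160*b^2 + 32*b)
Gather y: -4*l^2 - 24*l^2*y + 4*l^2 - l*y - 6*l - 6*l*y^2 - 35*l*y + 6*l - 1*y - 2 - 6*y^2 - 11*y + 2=y^2*(-6*l - 6) + y*(-24*l^2 - 36*l - 12)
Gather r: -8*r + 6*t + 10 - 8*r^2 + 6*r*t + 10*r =-8*r^2 + r*(6*t + 2) + 6*t + 10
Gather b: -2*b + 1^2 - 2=-2*b - 1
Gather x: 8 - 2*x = 8 - 2*x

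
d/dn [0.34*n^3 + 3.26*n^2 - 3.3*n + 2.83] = 1.02*n^2 + 6.52*n - 3.3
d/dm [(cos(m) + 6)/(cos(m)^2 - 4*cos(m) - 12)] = (cos(m)^2 + 12*cos(m) - 12)*sin(m)/(sin(m)^2 + 4*cos(m) + 11)^2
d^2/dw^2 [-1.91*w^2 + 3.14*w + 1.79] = -3.82000000000000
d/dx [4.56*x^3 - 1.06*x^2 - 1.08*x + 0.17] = 13.68*x^2 - 2.12*x - 1.08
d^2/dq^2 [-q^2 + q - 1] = -2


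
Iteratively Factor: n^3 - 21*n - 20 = (n - 5)*(n^2 + 5*n + 4) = (n - 5)*(n + 1)*(n + 4)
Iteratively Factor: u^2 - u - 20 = (u + 4)*(u - 5)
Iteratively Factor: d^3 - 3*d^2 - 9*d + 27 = (d + 3)*(d^2 - 6*d + 9) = (d - 3)*(d + 3)*(d - 3)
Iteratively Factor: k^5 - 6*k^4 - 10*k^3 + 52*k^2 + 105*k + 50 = (k + 2)*(k^4 - 8*k^3 + 6*k^2 + 40*k + 25) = (k + 1)*(k + 2)*(k^3 - 9*k^2 + 15*k + 25) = (k - 5)*(k + 1)*(k + 2)*(k^2 - 4*k - 5) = (k - 5)^2*(k + 1)*(k + 2)*(k + 1)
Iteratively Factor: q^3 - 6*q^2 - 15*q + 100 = (q - 5)*(q^2 - q - 20) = (q - 5)^2*(q + 4)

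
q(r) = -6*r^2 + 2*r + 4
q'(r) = 2 - 12*r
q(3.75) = -72.88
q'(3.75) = -43.00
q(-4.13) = -106.60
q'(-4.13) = 51.56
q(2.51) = -28.78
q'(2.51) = -28.12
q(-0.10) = 3.74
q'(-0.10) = 3.20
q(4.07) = -87.25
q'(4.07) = -46.84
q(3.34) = -56.25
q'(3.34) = -38.08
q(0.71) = 2.40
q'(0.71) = -6.52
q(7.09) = -283.43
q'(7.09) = -83.08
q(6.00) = -200.00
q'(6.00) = -70.00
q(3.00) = -44.00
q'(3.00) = -34.00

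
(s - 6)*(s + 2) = s^2 - 4*s - 12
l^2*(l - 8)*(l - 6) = l^4 - 14*l^3 + 48*l^2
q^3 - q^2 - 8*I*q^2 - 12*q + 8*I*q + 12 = (q - 1)*(q - 6*I)*(q - 2*I)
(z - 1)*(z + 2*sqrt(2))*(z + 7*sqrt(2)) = z^3 - z^2 + 9*sqrt(2)*z^2 - 9*sqrt(2)*z + 28*z - 28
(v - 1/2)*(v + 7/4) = v^2 + 5*v/4 - 7/8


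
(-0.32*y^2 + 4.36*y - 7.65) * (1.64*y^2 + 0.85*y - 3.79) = -0.5248*y^4 + 6.8784*y^3 - 7.6272*y^2 - 23.0269*y + 28.9935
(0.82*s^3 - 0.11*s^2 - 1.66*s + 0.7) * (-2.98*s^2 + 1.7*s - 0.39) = -2.4436*s^5 + 1.7218*s^4 + 4.44*s^3 - 4.8651*s^2 + 1.8374*s - 0.273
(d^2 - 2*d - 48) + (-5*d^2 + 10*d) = -4*d^2 + 8*d - 48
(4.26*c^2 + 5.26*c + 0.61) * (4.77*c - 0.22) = 20.3202*c^3 + 24.153*c^2 + 1.7525*c - 0.1342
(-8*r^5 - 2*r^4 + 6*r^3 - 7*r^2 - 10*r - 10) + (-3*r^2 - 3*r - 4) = -8*r^5 - 2*r^4 + 6*r^3 - 10*r^2 - 13*r - 14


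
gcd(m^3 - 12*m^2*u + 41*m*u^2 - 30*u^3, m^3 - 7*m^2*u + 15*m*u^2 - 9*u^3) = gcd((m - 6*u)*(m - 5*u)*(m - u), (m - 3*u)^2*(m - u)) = -m + u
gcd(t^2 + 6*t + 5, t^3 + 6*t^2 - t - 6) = t + 1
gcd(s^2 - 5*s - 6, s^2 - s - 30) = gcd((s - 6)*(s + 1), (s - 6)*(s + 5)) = s - 6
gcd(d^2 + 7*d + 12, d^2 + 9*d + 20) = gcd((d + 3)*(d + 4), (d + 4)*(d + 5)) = d + 4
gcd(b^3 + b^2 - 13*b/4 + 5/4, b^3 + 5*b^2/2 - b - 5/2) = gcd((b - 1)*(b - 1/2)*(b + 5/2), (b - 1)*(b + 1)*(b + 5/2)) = b^2 + 3*b/2 - 5/2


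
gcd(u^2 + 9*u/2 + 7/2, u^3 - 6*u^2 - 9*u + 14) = 1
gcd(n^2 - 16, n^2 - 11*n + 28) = n - 4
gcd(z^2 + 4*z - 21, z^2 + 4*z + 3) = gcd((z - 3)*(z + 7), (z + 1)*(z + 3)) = 1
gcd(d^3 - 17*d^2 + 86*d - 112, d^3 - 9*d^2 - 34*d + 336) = d^2 - 15*d + 56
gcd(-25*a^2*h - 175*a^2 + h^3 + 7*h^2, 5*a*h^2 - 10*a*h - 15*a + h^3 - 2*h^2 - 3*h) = 5*a + h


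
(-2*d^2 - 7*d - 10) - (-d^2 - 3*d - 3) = -d^2 - 4*d - 7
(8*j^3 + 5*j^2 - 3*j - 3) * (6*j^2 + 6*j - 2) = 48*j^5 + 78*j^4 - 4*j^3 - 46*j^2 - 12*j + 6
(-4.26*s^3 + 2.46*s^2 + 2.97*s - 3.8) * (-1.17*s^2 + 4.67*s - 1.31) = 4.9842*s^5 - 22.7724*s^4 + 13.5939*s^3 + 15.0933*s^2 - 21.6367*s + 4.978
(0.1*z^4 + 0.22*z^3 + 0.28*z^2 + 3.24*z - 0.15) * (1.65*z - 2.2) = 0.165*z^5 + 0.143*z^4 - 0.022*z^3 + 4.73*z^2 - 7.3755*z + 0.33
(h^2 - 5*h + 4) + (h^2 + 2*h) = 2*h^2 - 3*h + 4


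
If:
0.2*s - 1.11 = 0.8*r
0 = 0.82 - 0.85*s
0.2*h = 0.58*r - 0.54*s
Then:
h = -5.93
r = -1.15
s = 0.96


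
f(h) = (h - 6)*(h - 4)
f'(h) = 2*h - 10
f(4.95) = -1.00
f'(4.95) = -0.10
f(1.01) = 14.92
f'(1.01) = -7.98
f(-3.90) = 78.21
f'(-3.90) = -17.80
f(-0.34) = 27.52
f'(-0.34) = -10.68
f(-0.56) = 29.91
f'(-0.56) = -11.12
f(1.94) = 8.36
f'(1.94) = -6.12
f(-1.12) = 36.45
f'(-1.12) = -12.24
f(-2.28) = 52.00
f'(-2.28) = -14.56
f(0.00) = 24.00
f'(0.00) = -10.00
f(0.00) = 24.00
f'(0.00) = -10.00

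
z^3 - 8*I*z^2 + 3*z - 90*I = (z - 6*I)*(z - 5*I)*(z + 3*I)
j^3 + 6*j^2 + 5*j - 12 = (j - 1)*(j + 3)*(j + 4)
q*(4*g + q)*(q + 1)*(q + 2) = 4*g*q^3 + 12*g*q^2 + 8*g*q + q^4 + 3*q^3 + 2*q^2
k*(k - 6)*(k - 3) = k^3 - 9*k^2 + 18*k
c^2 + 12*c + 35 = (c + 5)*(c + 7)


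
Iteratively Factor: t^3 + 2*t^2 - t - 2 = (t - 1)*(t^2 + 3*t + 2) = (t - 1)*(t + 2)*(t + 1)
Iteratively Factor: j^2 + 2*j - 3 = (j + 3)*(j - 1)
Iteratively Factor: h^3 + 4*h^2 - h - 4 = (h - 1)*(h^2 + 5*h + 4) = (h - 1)*(h + 4)*(h + 1)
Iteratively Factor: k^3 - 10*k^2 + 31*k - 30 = (k - 2)*(k^2 - 8*k + 15) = (k - 3)*(k - 2)*(k - 5)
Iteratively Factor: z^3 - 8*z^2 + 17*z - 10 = (z - 5)*(z^2 - 3*z + 2) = (z - 5)*(z - 2)*(z - 1)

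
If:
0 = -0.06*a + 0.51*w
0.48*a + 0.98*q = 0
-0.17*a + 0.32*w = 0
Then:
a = 0.00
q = 0.00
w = 0.00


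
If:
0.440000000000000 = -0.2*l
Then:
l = -2.20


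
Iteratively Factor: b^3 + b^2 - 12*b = (b)*(b^2 + b - 12) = b*(b + 4)*(b - 3)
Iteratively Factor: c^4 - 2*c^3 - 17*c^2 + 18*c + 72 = (c + 3)*(c^3 - 5*c^2 - 2*c + 24) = (c - 3)*(c + 3)*(c^2 - 2*c - 8) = (c - 3)*(c + 2)*(c + 3)*(c - 4)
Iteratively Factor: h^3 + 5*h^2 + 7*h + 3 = (h + 1)*(h^2 + 4*h + 3) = (h + 1)*(h + 3)*(h + 1)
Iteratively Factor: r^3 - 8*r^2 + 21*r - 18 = (r - 3)*(r^2 - 5*r + 6) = (r - 3)*(r - 2)*(r - 3)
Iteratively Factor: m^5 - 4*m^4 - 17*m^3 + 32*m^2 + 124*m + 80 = (m - 4)*(m^4 - 17*m^2 - 36*m - 20) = (m - 4)*(m + 2)*(m^3 - 2*m^2 - 13*m - 10) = (m - 4)*(m + 1)*(m + 2)*(m^2 - 3*m - 10) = (m - 4)*(m + 1)*(m + 2)^2*(m - 5)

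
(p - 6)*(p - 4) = p^2 - 10*p + 24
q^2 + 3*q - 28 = (q - 4)*(q + 7)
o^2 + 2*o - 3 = (o - 1)*(o + 3)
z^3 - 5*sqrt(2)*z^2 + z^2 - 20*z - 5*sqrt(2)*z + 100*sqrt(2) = (z - 4)*(z + 5)*(z - 5*sqrt(2))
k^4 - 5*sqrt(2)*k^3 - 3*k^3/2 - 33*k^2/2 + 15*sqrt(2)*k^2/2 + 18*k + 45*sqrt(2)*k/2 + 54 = (k - 3)*(k + 3/2)*(k - 6*sqrt(2))*(k + sqrt(2))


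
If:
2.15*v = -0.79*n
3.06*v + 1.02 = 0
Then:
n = 0.91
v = -0.33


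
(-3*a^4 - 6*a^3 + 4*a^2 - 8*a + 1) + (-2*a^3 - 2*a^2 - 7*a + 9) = -3*a^4 - 8*a^3 + 2*a^2 - 15*a + 10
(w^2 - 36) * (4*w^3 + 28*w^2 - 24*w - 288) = 4*w^5 + 28*w^4 - 168*w^3 - 1296*w^2 + 864*w + 10368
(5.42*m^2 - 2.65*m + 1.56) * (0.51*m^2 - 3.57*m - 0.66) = 2.7642*m^4 - 20.7009*m^3 + 6.6789*m^2 - 3.8202*m - 1.0296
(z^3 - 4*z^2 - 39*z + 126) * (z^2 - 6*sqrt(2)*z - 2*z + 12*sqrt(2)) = z^5 - 6*sqrt(2)*z^4 - 6*z^4 - 31*z^3 + 36*sqrt(2)*z^3 + 204*z^2 + 186*sqrt(2)*z^2 - 1224*sqrt(2)*z - 252*z + 1512*sqrt(2)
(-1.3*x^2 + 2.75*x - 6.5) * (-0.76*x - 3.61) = 0.988*x^3 + 2.603*x^2 - 4.9875*x + 23.465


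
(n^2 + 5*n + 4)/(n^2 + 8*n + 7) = (n + 4)/(n + 7)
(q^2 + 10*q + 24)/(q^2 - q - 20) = (q + 6)/(q - 5)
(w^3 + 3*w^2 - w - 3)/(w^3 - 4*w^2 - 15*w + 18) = (w + 1)/(w - 6)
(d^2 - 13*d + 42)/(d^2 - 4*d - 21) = (d - 6)/(d + 3)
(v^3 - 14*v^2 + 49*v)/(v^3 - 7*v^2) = (v - 7)/v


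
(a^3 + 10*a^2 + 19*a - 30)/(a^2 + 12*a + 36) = (a^2 + 4*a - 5)/(a + 6)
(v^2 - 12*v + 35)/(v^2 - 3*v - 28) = (v - 5)/(v + 4)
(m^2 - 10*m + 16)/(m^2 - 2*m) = (m - 8)/m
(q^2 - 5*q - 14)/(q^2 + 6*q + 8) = (q - 7)/(q + 4)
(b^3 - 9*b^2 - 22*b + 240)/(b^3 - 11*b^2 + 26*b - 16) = (b^2 - b - 30)/(b^2 - 3*b + 2)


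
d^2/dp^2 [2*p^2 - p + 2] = 4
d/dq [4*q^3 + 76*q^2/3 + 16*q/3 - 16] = 12*q^2 + 152*q/3 + 16/3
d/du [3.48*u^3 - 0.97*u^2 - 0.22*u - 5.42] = 10.44*u^2 - 1.94*u - 0.22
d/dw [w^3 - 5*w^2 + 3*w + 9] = 3*w^2 - 10*w + 3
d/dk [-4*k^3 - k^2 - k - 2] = -12*k^2 - 2*k - 1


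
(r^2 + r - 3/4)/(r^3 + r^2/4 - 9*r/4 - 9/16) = 4*(2*r - 1)/(8*r^2 - 10*r - 3)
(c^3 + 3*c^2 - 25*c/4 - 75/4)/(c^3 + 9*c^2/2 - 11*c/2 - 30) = (c + 5/2)/(c + 4)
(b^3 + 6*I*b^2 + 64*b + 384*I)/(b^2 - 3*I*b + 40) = (b^2 + 14*I*b - 48)/(b + 5*I)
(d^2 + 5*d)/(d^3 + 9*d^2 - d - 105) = d/(d^2 + 4*d - 21)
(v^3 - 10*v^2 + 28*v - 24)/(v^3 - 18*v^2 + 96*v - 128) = (v^2 - 8*v + 12)/(v^2 - 16*v + 64)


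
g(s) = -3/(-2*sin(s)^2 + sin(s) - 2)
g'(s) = -3*(4*sin(s)*cos(s) - cos(s))/(-2*sin(s)^2 + sin(s) - 2)^2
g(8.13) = 1.04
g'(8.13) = 0.28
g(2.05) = 1.12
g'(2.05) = 0.49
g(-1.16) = 0.65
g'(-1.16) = 0.26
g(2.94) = 1.60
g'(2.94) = -0.17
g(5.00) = 0.63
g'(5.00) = 0.18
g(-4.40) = 1.05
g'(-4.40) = 0.32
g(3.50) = 1.16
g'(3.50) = -1.00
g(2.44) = 1.37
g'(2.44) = 0.76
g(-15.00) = 0.86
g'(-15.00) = -0.67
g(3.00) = 1.58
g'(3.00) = -0.36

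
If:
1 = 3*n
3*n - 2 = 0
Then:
No Solution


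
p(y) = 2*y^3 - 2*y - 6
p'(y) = 6*y^2 - 2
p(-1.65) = -11.68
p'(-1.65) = 14.34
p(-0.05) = -5.90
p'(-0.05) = -1.98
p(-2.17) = -22.10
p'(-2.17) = 26.25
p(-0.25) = -5.53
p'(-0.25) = -1.62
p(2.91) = 37.46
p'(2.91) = 48.81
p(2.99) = 41.48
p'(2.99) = 51.64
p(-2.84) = -46.13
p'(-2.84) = 46.39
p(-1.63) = -11.40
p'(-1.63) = 13.94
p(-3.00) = -54.00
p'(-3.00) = 52.00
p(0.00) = -6.00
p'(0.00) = -2.00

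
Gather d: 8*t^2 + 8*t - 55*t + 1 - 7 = 8*t^2 - 47*t - 6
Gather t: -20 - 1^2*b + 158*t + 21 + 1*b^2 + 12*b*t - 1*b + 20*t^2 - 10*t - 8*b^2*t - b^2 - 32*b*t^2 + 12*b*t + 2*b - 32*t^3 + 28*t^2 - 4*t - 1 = -32*t^3 + t^2*(48 - 32*b) + t*(-8*b^2 + 24*b + 144)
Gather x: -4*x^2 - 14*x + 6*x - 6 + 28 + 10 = -4*x^2 - 8*x + 32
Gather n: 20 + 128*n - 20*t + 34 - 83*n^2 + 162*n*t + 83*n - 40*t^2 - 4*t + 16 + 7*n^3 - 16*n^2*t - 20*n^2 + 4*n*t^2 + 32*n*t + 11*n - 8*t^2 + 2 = 7*n^3 + n^2*(-16*t - 103) + n*(4*t^2 + 194*t + 222) - 48*t^2 - 24*t + 72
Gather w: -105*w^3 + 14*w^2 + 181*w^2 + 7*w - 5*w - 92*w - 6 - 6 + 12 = -105*w^3 + 195*w^2 - 90*w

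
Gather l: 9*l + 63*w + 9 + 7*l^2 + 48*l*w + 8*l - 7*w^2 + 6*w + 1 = 7*l^2 + l*(48*w + 17) - 7*w^2 + 69*w + 10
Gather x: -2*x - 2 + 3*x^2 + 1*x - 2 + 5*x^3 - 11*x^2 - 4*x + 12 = 5*x^3 - 8*x^2 - 5*x + 8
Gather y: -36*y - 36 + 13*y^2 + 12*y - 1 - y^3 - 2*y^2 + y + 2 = -y^3 + 11*y^2 - 23*y - 35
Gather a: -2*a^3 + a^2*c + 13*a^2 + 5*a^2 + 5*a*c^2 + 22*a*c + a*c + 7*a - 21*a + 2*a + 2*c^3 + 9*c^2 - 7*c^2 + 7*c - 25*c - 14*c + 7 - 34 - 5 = -2*a^3 + a^2*(c + 18) + a*(5*c^2 + 23*c - 12) + 2*c^3 + 2*c^2 - 32*c - 32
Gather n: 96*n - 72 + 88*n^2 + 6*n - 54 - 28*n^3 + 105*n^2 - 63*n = -28*n^3 + 193*n^2 + 39*n - 126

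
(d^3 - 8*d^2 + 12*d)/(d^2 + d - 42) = d*(d - 2)/(d + 7)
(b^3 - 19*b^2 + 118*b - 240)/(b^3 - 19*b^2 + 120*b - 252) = (b^2 - 13*b + 40)/(b^2 - 13*b + 42)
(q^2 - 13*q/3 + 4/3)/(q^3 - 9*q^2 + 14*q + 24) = (q - 1/3)/(q^2 - 5*q - 6)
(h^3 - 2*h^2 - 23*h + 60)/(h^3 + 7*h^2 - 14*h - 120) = (h - 3)/(h + 6)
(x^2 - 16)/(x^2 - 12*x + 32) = (x + 4)/(x - 8)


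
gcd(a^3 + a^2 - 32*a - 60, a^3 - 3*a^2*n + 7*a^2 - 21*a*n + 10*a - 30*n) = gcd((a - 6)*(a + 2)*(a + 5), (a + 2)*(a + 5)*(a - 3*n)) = a^2 + 7*a + 10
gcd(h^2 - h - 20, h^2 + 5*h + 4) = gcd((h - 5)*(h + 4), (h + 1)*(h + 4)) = h + 4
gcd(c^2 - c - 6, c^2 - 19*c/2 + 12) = 1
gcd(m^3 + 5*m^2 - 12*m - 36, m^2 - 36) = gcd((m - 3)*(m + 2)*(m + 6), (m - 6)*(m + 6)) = m + 6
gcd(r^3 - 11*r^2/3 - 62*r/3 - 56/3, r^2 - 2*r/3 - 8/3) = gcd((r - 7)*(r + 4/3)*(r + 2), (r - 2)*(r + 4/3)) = r + 4/3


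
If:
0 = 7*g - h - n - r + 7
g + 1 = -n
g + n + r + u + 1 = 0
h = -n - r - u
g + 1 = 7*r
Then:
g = -1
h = 0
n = 0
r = 0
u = 0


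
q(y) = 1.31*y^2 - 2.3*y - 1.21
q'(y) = 2.62*y - 2.3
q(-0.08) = -1.02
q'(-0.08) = -2.51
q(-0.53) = 0.38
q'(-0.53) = -3.69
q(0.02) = -1.26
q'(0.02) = -2.25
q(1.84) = -1.01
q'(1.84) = 2.52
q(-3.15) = 19.03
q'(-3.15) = -10.55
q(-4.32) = 33.17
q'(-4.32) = -13.62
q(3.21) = 4.91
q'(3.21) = 6.11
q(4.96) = 19.61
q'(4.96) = 10.70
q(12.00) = 159.83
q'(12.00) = 29.14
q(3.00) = 3.68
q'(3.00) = 5.56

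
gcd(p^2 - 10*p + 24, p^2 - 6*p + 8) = p - 4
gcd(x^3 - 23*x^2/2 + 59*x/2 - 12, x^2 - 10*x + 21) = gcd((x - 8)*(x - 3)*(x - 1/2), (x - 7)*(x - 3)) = x - 3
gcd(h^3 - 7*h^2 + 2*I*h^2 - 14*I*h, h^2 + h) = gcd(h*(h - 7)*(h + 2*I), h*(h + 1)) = h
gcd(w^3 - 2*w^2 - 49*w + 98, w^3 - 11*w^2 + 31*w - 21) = w - 7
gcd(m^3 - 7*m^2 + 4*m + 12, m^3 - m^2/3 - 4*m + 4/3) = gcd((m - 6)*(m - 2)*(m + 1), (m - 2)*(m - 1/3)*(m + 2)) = m - 2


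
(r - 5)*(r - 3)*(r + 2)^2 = r^4 - 4*r^3 - 13*r^2 + 28*r + 60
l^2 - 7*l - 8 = (l - 8)*(l + 1)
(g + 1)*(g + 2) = g^2 + 3*g + 2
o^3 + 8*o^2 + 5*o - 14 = (o - 1)*(o + 2)*(o + 7)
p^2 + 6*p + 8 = (p + 2)*(p + 4)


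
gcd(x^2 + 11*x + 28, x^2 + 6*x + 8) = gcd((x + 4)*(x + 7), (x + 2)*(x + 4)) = x + 4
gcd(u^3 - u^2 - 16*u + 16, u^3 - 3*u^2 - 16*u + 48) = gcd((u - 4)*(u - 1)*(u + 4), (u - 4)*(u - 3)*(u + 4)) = u^2 - 16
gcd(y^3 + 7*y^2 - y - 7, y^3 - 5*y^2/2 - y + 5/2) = y^2 - 1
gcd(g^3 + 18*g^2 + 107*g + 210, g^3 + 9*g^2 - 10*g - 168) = g^2 + 13*g + 42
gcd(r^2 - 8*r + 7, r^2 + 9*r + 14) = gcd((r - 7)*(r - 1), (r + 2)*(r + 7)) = 1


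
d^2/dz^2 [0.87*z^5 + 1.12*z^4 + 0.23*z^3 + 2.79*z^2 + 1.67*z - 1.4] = 17.4*z^3 + 13.44*z^2 + 1.38*z + 5.58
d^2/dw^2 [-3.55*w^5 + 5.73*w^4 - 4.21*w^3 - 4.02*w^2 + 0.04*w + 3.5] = -71.0*w^3 + 68.76*w^2 - 25.26*w - 8.04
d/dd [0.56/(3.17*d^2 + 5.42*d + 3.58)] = (-3.5504*d - 3.0352)/(3.17*d^2 + 5.42*d + 3.58)^2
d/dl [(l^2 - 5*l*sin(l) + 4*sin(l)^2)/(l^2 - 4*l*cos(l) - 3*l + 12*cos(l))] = ((l^2 - 5*l*sin(l) + 4*sin(l)^2)*(-4*l*sin(l) - 2*l + 12*sin(l) + 4*cos(l) + 3) + (l^2 - 4*l*cos(l) - 3*l + 12*cos(l))*(-5*l*cos(l) + 2*l - 5*sin(l) + 4*sin(2*l)))/((l - 3)^2*(l - 4*cos(l))^2)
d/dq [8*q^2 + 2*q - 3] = 16*q + 2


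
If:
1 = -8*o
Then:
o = -1/8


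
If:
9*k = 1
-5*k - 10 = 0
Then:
No Solution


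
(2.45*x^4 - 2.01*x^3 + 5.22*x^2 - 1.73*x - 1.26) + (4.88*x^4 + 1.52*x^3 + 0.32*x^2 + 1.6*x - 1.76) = 7.33*x^4 - 0.49*x^3 + 5.54*x^2 - 0.13*x - 3.02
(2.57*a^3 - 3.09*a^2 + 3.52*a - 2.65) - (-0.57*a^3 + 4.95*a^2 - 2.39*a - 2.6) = 3.14*a^3 - 8.04*a^2 + 5.91*a - 0.0499999999999998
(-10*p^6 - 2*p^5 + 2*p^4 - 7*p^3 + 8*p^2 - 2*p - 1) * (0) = 0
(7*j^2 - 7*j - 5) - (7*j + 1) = 7*j^2 - 14*j - 6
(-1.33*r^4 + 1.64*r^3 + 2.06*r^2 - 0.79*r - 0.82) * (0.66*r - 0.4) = -0.8778*r^5 + 1.6144*r^4 + 0.7036*r^3 - 1.3454*r^2 - 0.2252*r + 0.328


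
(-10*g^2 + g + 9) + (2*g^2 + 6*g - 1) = -8*g^2 + 7*g + 8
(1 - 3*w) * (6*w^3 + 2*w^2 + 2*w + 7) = -18*w^4 - 4*w^2 - 19*w + 7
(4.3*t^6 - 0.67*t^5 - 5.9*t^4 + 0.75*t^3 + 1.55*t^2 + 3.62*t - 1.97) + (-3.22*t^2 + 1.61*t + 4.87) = 4.3*t^6 - 0.67*t^5 - 5.9*t^4 + 0.75*t^3 - 1.67*t^2 + 5.23*t + 2.9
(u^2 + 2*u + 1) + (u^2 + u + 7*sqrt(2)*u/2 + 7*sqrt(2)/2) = 2*u^2 + 3*u + 7*sqrt(2)*u/2 + 1 + 7*sqrt(2)/2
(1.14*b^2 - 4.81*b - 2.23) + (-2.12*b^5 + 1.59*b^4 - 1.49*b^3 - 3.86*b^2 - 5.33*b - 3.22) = -2.12*b^5 + 1.59*b^4 - 1.49*b^3 - 2.72*b^2 - 10.14*b - 5.45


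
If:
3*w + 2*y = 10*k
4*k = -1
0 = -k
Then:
No Solution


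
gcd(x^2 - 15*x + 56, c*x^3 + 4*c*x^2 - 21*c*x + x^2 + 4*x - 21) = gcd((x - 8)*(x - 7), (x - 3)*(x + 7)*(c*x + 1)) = 1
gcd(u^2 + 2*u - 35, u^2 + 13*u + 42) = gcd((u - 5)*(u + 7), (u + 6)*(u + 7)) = u + 7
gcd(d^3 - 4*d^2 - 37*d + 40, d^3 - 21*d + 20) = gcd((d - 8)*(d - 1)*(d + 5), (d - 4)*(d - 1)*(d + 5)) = d^2 + 4*d - 5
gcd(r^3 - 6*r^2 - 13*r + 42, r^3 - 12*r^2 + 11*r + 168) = r^2 - 4*r - 21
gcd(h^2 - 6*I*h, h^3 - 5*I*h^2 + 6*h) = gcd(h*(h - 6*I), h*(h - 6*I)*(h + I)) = h^2 - 6*I*h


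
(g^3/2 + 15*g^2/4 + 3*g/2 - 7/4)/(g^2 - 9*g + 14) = (2*g^3 + 15*g^2 + 6*g - 7)/(4*(g^2 - 9*g + 14))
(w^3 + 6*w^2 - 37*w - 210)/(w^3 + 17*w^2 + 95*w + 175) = (w - 6)/(w + 5)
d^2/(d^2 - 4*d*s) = d/(d - 4*s)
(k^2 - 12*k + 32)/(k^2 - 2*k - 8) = (k - 8)/(k + 2)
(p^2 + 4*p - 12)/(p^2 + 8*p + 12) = (p - 2)/(p + 2)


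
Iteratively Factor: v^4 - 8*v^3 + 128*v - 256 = (v - 4)*(v^3 - 4*v^2 - 16*v + 64) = (v - 4)*(v + 4)*(v^2 - 8*v + 16) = (v - 4)^2*(v + 4)*(v - 4)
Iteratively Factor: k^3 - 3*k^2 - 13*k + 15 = (k + 3)*(k^2 - 6*k + 5) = (k - 1)*(k + 3)*(k - 5)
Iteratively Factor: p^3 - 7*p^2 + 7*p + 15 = (p - 5)*(p^2 - 2*p - 3) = (p - 5)*(p + 1)*(p - 3)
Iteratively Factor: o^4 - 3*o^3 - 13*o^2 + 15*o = (o - 1)*(o^3 - 2*o^2 - 15*o) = (o - 1)*(o + 3)*(o^2 - 5*o) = o*(o - 1)*(o + 3)*(o - 5)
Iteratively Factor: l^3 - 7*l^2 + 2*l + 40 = (l - 5)*(l^2 - 2*l - 8) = (l - 5)*(l + 2)*(l - 4)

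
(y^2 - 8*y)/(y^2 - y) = (y - 8)/(y - 1)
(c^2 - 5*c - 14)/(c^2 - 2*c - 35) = (c + 2)/(c + 5)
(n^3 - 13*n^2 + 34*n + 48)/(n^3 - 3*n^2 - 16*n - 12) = (n - 8)/(n + 2)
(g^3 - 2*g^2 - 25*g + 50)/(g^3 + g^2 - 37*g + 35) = (g^2 + 3*g - 10)/(g^2 + 6*g - 7)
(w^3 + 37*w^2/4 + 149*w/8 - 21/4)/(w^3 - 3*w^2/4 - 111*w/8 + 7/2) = (w + 6)/(w - 4)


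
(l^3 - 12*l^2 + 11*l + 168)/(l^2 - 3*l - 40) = (l^2 - 4*l - 21)/(l + 5)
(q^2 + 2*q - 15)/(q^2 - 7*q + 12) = (q + 5)/(q - 4)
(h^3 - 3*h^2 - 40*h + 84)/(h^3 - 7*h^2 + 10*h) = (h^2 - h - 42)/(h*(h - 5))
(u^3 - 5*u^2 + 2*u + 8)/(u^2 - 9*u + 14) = (u^2 - 3*u - 4)/(u - 7)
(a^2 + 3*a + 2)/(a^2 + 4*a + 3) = (a + 2)/(a + 3)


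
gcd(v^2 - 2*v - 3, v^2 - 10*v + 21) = v - 3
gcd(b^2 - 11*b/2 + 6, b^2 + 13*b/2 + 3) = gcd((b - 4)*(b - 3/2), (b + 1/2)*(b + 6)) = 1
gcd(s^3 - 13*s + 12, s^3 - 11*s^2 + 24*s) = s - 3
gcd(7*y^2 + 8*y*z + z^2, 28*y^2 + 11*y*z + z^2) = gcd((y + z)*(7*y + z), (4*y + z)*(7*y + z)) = 7*y + z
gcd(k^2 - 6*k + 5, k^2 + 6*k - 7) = k - 1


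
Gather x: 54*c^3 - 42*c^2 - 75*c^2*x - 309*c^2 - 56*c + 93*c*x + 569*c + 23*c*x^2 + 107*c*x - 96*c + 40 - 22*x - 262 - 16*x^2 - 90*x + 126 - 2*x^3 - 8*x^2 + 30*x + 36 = 54*c^3 - 351*c^2 + 417*c - 2*x^3 + x^2*(23*c - 24) + x*(-75*c^2 + 200*c - 82) - 60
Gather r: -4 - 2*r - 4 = -2*r - 8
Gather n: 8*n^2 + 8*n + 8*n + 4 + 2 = 8*n^2 + 16*n + 6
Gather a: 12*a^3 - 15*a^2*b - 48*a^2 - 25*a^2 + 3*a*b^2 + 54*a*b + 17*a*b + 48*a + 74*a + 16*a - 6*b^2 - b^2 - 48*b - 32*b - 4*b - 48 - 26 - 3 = 12*a^3 + a^2*(-15*b - 73) + a*(3*b^2 + 71*b + 138) - 7*b^2 - 84*b - 77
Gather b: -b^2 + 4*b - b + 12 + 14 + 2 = -b^2 + 3*b + 28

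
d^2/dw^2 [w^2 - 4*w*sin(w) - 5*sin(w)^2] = 4*w*sin(w) + 20*sin(w)^2 - 8*cos(w) - 8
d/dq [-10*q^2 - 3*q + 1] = -20*q - 3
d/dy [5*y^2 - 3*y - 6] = 10*y - 3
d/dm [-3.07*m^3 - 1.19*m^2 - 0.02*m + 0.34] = -9.21*m^2 - 2.38*m - 0.02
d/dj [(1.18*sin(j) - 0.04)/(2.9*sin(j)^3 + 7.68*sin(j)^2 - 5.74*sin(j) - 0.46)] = (-6.844*sin(j)^3 - 8.7144*sin(j)^2 + 0.6144*sin(j) - 0.7724)*cos(j)/(8.41*sin(j)^6 + 44.544*sin(j)^5 + 25.6904*sin(j)^4 - 90.8344*sin(j)^3 + 25.882*sin(j)^2 + 5.2808*sin(j) + 0.2116)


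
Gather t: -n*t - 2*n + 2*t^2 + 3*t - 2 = -2*n + 2*t^2 + t*(3 - n) - 2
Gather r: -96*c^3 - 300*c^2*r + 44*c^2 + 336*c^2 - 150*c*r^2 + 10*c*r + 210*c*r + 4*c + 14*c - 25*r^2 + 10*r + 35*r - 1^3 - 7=-96*c^3 + 380*c^2 + 18*c + r^2*(-150*c - 25) + r*(-300*c^2 + 220*c + 45) - 8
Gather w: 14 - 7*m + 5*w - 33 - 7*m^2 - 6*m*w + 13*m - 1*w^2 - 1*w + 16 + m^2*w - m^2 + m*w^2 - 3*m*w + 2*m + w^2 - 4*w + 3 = -8*m^2 + m*w^2 + 8*m + w*(m^2 - 9*m)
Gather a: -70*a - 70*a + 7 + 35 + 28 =70 - 140*a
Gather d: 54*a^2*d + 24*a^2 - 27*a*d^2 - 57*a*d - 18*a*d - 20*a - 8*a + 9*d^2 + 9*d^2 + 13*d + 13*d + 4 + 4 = 24*a^2 - 28*a + d^2*(18 - 27*a) + d*(54*a^2 - 75*a + 26) + 8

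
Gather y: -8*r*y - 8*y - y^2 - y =-y^2 + y*(-8*r - 9)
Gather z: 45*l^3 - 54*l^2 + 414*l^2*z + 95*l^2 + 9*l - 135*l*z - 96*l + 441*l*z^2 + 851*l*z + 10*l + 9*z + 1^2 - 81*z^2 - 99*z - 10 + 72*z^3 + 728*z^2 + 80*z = 45*l^3 + 41*l^2 - 77*l + 72*z^3 + z^2*(441*l + 647) + z*(414*l^2 + 716*l - 10) - 9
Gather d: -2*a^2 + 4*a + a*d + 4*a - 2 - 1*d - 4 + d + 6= -2*a^2 + a*d + 8*a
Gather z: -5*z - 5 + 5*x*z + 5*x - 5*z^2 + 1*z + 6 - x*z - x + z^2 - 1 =4*x - 4*z^2 + z*(4*x - 4)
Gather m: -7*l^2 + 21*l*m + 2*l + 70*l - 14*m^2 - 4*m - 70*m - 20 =-7*l^2 + 72*l - 14*m^2 + m*(21*l - 74) - 20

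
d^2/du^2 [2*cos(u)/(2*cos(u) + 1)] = 2*(-cos(u) + cos(2*u) - 3)/(2*cos(u) + 1)^3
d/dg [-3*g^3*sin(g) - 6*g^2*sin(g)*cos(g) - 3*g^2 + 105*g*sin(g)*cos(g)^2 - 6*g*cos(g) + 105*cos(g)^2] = -3*g^3*cos(g) - 9*g^2*sin(g) - 6*g^2*cos(2*g) + 6*g*sin(g) - 6*g*sin(2*g) + 105*g*cos(g)/4 + 315*g*cos(3*g)/4 - 6*g + 105*sin(g)/4 - 105*sin(2*g) + 105*sin(3*g)/4 - 6*cos(g)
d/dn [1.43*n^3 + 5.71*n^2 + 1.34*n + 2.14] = 4.29*n^2 + 11.42*n + 1.34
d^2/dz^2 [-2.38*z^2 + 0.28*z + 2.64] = -4.76000000000000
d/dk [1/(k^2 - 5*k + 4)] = (5 - 2*k)/(k^2 - 5*k + 4)^2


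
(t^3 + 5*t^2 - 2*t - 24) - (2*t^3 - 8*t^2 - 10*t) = -t^3 + 13*t^2 + 8*t - 24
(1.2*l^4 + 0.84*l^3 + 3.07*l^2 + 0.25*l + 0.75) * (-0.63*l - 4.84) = -0.756*l^5 - 6.3372*l^4 - 5.9997*l^3 - 15.0163*l^2 - 1.6825*l - 3.63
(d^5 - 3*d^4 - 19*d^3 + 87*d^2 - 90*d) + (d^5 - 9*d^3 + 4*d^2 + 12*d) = 2*d^5 - 3*d^4 - 28*d^3 + 91*d^2 - 78*d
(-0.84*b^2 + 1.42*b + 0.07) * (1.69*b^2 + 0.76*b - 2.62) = -1.4196*b^4 + 1.7614*b^3 + 3.3983*b^2 - 3.6672*b - 0.1834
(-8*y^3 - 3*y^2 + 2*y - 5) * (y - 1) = -8*y^4 + 5*y^3 + 5*y^2 - 7*y + 5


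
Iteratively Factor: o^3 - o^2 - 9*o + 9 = (o + 3)*(o^2 - 4*o + 3) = (o - 3)*(o + 3)*(o - 1)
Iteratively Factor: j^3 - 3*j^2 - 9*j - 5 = (j + 1)*(j^2 - 4*j - 5) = (j - 5)*(j + 1)*(j + 1)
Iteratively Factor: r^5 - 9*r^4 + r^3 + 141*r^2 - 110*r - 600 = (r - 5)*(r^4 - 4*r^3 - 19*r^2 + 46*r + 120) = (r - 5)*(r + 3)*(r^3 - 7*r^2 + 2*r + 40) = (r - 5)*(r - 4)*(r + 3)*(r^2 - 3*r - 10) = (r - 5)^2*(r - 4)*(r + 3)*(r + 2)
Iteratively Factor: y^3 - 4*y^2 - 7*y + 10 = (y - 1)*(y^2 - 3*y - 10) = (y - 5)*(y - 1)*(y + 2)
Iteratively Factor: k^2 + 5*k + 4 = (k + 4)*(k + 1)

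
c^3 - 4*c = c*(c - 2)*(c + 2)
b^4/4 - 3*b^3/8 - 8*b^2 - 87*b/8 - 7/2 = (b/4 + 1)*(b - 7)*(b + 1/2)*(b + 1)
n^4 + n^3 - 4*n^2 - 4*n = n*(n - 2)*(n + 1)*(n + 2)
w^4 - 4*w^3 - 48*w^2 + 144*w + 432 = (w - 6)^2*(w + 2)*(w + 6)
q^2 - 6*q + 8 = (q - 4)*(q - 2)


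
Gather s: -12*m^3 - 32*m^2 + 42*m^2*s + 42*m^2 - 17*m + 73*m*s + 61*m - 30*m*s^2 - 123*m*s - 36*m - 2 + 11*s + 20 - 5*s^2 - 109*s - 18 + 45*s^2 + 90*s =-12*m^3 + 10*m^2 + 8*m + s^2*(40 - 30*m) + s*(42*m^2 - 50*m - 8)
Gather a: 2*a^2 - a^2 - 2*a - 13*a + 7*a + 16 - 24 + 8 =a^2 - 8*a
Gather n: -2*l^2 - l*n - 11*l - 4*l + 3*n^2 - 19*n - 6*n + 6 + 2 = -2*l^2 - 15*l + 3*n^2 + n*(-l - 25) + 8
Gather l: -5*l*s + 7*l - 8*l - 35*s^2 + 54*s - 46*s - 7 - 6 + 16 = l*(-5*s - 1) - 35*s^2 + 8*s + 3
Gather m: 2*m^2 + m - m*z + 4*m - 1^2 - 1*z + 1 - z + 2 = 2*m^2 + m*(5 - z) - 2*z + 2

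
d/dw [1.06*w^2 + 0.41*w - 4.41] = 2.12*w + 0.41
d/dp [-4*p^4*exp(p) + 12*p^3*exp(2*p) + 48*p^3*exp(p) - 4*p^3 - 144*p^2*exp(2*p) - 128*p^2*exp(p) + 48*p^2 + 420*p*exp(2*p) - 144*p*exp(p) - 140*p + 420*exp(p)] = -4*p^4*exp(p) + 24*p^3*exp(2*p) + 32*p^3*exp(p) - 252*p^2*exp(2*p) + 16*p^2*exp(p) - 12*p^2 + 552*p*exp(2*p) - 400*p*exp(p) + 96*p + 420*exp(2*p) + 276*exp(p) - 140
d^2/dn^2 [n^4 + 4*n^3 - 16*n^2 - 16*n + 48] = 12*n^2 + 24*n - 32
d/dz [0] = 0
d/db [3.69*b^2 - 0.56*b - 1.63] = 7.38*b - 0.56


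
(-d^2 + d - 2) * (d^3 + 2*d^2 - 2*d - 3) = -d^5 - d^4 + 2*d^3 - 3*d^2 + d + 6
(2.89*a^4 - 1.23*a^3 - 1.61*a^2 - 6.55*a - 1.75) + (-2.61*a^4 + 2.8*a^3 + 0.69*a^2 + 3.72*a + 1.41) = 0.28*a^4 + 1.57*a^3 - 0.92*a^2 - 2.83*a - 0.34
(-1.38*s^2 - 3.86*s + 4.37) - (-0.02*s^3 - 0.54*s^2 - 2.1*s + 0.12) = 0.02*s^3 - 0.84*s^2 - 1.76*s + 4.25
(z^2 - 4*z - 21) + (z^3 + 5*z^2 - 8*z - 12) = z^3 + 6*z^2 - 12*z - 33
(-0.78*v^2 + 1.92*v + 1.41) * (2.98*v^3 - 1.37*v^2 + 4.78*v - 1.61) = -2.3244*v^5 + 6.7902*v^4 - 2.157*v^3 + 8.5017*v^2 + 3.6486*v - 2.2701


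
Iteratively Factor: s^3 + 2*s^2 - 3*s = (s)*(s^2 + 2*s - 3) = s*(s - 1)*(s + 3)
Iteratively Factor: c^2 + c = (c)*(c + 1)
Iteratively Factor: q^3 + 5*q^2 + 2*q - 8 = (q + 2)*(q^2 + 3*q - 4) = (q + 2)*(q + 4)*(q - 1)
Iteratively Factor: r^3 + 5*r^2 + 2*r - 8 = (r + 4)*(r^2 + r - 2) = (r - 1)*(r + 4)*(r + 2)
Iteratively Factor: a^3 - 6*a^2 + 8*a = (a - 2)*(a^2 - 4*a) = a*(a - 2)*(a - 4)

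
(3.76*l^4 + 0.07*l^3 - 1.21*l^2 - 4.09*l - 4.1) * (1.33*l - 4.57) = 5.0008*l^5 - 17.0901*l^4 - 1.9292*l^3 + 0.0899999999999999*l^2 + 13.2383*l + 18.737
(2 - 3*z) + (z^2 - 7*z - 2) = z^2 - 10*z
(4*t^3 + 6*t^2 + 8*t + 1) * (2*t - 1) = 8*t^4 + 8*t^3 + 10*t^2 - 6*t - 1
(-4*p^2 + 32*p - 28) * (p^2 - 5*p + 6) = -4*p^4 + 52*p^3 - 212*p^2 + 332*p - 168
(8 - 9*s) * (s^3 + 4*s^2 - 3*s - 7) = -9*s^4 - 28*s^3 + 59*s^2 + 39*s - 56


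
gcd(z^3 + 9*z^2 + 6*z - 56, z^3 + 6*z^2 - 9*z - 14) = z^2 + 5*z - 14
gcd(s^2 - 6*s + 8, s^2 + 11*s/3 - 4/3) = 1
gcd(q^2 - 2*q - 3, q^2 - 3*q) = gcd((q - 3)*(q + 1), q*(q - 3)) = q - 3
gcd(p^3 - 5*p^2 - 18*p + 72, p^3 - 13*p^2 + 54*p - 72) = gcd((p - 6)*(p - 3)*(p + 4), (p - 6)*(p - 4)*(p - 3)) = p^2 - 9*p + 18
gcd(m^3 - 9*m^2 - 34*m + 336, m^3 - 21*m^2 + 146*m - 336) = m^2 - 15*m + 56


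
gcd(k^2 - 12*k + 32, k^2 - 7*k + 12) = k - 4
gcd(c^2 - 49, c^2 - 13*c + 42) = c - 7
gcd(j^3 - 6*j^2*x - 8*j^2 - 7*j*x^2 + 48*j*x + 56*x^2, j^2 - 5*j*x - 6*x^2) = j + x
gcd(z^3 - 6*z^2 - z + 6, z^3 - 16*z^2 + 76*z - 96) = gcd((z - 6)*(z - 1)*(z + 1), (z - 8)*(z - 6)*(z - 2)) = z - 6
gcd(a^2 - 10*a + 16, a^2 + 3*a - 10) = a - 2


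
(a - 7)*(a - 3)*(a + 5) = a^3 - 5*a^2 - 29*a + 105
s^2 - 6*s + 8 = (s - 4)*(s - 2)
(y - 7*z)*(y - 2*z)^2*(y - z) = y^4 - 12*y^3*z + 43*y^2*z^2 - 60*y*z^3 + 28*z^4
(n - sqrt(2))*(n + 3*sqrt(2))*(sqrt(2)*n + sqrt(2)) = sqrt(2)*n^3 + sqrt(2)*n^2 + 4*n^2 - 6*sqrt(2)*n + 4*n - 6*sqrt(2)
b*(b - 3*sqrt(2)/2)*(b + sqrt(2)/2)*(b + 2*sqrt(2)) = b^4 + sqrt(2)*b^3 - 11*b^2/2 - 3*sqrt(2)*b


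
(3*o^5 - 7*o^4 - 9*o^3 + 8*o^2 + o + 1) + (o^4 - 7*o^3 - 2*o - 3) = 3*o^5 - 6*o^4 - 16*o^3 + 8*o^2 - o - 2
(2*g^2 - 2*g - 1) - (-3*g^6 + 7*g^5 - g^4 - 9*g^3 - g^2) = 3*g^6 - 7*g^5 + g^4 + 9*g^3 + 3*g^2 - 2*g - 1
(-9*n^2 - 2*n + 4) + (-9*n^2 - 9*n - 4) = -18*n^2 - 11*n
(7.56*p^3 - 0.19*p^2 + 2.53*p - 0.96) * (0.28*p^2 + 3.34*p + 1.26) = 2.1168*p^5 + 25.1972*p^4 + 9.5994*p^3 + 7.942*p^2 - 0.0186000000000002*p - 1.2096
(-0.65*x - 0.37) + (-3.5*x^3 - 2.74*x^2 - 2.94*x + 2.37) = -3.5*x^3 - 2.74*x^2 - 3.59*x + 2.0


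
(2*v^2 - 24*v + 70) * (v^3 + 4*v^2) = 2*v^5 - 16*v^4 - 26*v^3 + 280*v^2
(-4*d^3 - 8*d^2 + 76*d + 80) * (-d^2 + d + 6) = 4*d^5 + 4*d^4 - 108*d^3 - 52*d^2 + 536*d + 480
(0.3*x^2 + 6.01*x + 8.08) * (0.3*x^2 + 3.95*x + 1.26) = 0.09*x^4 + 2.988*x^3 + 26.5415*x^2 + 39.4886*x + 10.1808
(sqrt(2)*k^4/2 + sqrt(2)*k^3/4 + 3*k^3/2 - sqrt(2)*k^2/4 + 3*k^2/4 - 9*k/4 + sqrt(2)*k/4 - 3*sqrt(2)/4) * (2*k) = sqrt(2)*k^5 + sqrt(2)*k^4/2 + 3*k^4 - sqrt(2)*k^3/2 + 3*k^3/2 - 9*k^2/2 + sqrt(2)*k^2/2 - 3*sqrt(2)*k/2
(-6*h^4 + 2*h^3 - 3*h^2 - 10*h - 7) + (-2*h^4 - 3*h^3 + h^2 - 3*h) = -8*h^4 - h^3 - 2*h^2 - 13*h - 7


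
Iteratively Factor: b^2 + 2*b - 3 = (b + 3)*(b - 1)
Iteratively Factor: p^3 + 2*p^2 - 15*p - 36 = (p + 3)*(p^2 - p - 12) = (p - 4)*(p + 3)*(p + 3)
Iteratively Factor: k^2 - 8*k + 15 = (k - 3)*(k - 5)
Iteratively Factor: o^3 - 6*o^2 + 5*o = (o)*(o^2 - 6*o + 5) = o*(o - 5)*(o - 1)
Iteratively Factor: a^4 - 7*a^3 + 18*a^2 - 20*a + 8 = (a - 2)*(a^3 - 5*a^2 + 8*a - 4) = (a - 2)^2*(a^2 - 3*a + 2) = (a - 2)^3*(a - 1)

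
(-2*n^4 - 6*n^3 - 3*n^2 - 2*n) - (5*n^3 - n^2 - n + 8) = -2*n^4 - 11*n^3 - 2*n^2 - n - 8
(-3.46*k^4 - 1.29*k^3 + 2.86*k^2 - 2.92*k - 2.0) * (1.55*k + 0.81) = -5.363*k^5 - 4.8021*k^4 + 3.3881*k^3 - 2.2094*k^2 - 5.4652*k - 1.62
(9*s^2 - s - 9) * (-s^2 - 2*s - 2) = -9*s^4 - 17*s^3 - 7*s^2 + 20*s + 18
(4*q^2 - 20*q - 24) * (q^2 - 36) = 4*q^4 - 20*q^3 - 168*q^2 + 720*q + 864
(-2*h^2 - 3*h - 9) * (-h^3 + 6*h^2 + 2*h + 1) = 2*h^5 - 9*h^4 - 13*h^3 - 62*h^2 - 21*h - 9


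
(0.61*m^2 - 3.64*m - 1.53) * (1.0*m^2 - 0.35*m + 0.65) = 0.61*m^4 - 3.8535*m^3 + 0.1405*m^2 - 1.8305*m - 0.9945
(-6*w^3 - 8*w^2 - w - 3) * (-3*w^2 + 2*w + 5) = 18*w^5 + 12*w^4 - 43*w^3 - 33*w^2 - 11*w - 15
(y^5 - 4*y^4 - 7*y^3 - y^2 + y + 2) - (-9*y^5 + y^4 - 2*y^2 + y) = 10*y^5 - 5*y^4 - 7*y^3 + y^2 + 2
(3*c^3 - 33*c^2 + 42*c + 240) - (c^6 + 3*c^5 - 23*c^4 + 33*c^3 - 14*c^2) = -c^6 - 3*c^5 + 23*c^4 - 30*c^3 - 19*c^2 + 42*c + 240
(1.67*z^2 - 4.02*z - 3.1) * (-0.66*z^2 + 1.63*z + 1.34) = -1.1022*z^4 + 5.3753*z^3 - 2.2688*z^2 - 10.4398*z - 4.154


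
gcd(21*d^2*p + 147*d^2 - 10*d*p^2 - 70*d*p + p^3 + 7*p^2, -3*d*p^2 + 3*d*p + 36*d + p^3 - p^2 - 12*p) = -3*d + p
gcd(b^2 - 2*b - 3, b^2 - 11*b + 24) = b - 3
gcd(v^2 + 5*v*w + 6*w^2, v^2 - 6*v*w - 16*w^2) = v + 2*w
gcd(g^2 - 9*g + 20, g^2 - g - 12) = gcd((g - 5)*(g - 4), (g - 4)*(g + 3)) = g - 4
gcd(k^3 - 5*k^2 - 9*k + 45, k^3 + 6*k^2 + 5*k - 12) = k + 3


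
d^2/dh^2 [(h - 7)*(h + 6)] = 2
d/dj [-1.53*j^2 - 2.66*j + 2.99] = -3.06*j - 2.66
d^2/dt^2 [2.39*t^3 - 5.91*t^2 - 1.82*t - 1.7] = 14.34*t - 11.82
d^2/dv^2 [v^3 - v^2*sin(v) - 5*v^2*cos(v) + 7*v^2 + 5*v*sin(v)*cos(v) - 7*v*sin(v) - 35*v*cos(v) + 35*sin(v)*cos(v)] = v^2*sin(v) + 5*v^2*cos(v) + 27*v*sin(v) - 10*v*sin(2*v) + 31*v*cos(v) + 6*v + 68*sin(v) - 70*sin(2*v) - 24*cos(v) + 10*cos(2*v) + 14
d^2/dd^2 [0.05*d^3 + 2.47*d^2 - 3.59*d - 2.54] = 0.3*d + 4.94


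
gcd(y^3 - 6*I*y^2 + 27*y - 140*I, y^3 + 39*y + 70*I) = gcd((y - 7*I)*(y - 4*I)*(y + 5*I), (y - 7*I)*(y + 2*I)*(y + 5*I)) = y^2 - 2*I*y + 35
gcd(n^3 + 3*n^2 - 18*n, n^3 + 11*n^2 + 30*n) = n^2 + 6*n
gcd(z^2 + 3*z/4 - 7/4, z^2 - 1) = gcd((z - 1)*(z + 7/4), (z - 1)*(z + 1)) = z - 1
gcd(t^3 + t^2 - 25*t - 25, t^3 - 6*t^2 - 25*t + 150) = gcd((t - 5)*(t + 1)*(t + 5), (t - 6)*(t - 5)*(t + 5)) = t^2 - 25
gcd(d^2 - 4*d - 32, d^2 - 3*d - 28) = d + 4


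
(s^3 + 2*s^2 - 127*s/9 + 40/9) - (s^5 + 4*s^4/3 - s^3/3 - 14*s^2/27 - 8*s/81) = -s^5 - 4*s^4/3 + 4*s^3/3 + 68*s^2/27 - 1135*s/81 + 40/9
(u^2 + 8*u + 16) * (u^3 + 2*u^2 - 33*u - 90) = u^5 + 10*u^4 - u^3 - 322*u^2 - 1248*u - 1440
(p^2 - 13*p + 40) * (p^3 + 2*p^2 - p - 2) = p^5 - 11*p^4 + 13*p^3 + 91*p^2 - 14*p - 80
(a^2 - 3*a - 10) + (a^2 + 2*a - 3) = 2*a^2 - a - 13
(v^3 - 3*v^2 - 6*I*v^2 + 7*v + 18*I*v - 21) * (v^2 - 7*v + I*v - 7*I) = v^5 - 10*v^4 - 5*I*v^4 + 34*v^3 + 50*I*v^3 - 130*v^2 - 98*I*v^2 + 273*v - 70*I*v + 147*I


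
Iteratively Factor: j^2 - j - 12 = (j - 4)*(j + 3)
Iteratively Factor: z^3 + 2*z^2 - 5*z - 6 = (z - 2)*(z^2 + 4*z + 3) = (z - 2)*(z + 1)*(z + 3)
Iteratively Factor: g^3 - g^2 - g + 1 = (g - 1)*(g^2 - 1) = (g - 1)*(g + 1)*(g - 1)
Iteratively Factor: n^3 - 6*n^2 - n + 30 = (n - 5)*(n^2 - n - 6) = (n - 5)*(n + 2)*(n - 3)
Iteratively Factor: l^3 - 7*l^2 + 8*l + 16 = (l - 4)*(l^2 - 3*l - 4) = (l - 4)^2*(l + 1)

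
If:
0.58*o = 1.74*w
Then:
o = 3.0*w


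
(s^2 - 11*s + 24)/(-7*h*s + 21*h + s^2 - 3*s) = (s - 8)/(-7*h + s)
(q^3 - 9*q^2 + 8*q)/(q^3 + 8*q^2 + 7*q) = (q^2 - 9*q + 8)/(q^2 + 8*q + 7)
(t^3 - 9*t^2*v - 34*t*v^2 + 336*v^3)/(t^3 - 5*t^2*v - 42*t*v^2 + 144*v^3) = (t - 7*v)/(t - 3*v)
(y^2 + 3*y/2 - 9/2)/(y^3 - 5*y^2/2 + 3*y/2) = (y + 3)/(y*(y - 1))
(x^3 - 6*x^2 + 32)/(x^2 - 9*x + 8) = (x^3 - 6*x^2 + 32)/(x^2 - 9*x + 8)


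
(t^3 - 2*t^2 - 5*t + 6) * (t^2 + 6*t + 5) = t^5 + 4*t^4 - 12*t^3 - 34*t^2 + 11*t + 30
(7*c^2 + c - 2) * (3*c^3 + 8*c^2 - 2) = 21*c^5 + 59*c^4 + 2*c^3 - 30*c^2 - 2*c + 4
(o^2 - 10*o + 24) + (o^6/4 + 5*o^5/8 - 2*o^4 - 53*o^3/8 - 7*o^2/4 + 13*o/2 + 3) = o^6/4 + 5*o^5/8 - 2*o^4 - 53*o^3/8 - 3*o^2/4 - 7*o/2 + 27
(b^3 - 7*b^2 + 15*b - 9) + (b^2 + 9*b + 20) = b^3 - 6*b^2 + 24*b + 11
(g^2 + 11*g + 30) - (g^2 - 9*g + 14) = 20*g + 16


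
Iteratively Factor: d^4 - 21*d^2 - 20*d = (d + 4)*(d^3 - 4*d^2 - 5*d) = (d - 5)*(d + 4)*(d^2 + d) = d*(d - 5)*(d + 4)*(d + 1)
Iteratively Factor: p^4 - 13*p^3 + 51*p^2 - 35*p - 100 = (p + 1)*(p^3 - 14*p^2 + 65*p - 100) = (p - 4)*(p + 1)*(p^2 - 10*p + 25) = (p - 5)*(p - 4)*(p + 1)*(p - 5)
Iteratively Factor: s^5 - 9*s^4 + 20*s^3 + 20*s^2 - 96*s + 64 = (s - 2)*(s^4 - 7*s^3 + 6*s^2 + 32*s - 32) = (s - 4)*(s - 2)*(s^3 - 3*s^2 - 6*s + 8) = (s - 4)*(s - 2)*(s - 1)*(s^2 - 2*s - 8) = (s - 4)*(s - 2)*(s - 1)*(s + 2)*(s - 4)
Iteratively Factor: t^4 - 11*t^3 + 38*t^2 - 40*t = (t - 5)*(t^3 - 6*t^2 + 8*t) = (t - 5)*(t - 2)*(t^2 - 4*t) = t*(t - 5)*(t - 2)*(t - 4)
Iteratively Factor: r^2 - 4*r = (r - 4)*(r)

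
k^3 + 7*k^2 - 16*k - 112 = (k - 4)*(k + 4)*(k + 7)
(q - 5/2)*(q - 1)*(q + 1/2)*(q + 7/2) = q^4 + q^3/2 - 39*q^2/4 + 31*q/8 + 35/8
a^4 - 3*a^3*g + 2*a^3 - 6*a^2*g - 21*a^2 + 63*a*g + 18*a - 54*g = (a - 3)*(a - 1)*(a + 6)*(a - 3*g)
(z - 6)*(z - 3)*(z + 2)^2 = z^4 - 5*z^3 - 14*z^2 + 36*z + 72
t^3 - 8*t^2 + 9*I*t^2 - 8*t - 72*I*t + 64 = (t - 8)*(t + I)*(t + 8*I)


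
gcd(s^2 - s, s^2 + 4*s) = s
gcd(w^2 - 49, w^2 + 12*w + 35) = w + 7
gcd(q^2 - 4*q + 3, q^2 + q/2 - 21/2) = q - 3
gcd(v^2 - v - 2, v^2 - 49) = 1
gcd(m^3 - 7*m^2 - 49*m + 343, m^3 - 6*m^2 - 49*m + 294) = m^2 - 49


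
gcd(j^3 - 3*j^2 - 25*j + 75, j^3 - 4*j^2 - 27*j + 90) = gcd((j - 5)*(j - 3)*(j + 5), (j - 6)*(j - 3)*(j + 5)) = j^2 + 2*j - 15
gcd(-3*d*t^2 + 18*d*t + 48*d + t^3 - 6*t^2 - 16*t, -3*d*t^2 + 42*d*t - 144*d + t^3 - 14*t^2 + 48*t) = -3*d*t + 24*d + t^2 - 8*t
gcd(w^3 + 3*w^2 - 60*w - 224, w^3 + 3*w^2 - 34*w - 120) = w + 4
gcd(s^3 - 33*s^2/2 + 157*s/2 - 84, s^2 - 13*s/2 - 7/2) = s - 7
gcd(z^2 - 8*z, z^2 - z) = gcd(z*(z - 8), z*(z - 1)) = z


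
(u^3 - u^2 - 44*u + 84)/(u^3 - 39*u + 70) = (u - 6)/(u - 5)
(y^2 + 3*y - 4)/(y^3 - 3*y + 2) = (y + 4)/(y^2 + y - 2)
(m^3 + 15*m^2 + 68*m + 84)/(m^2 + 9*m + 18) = (m^2 + 9*m + 14)/(m + 3)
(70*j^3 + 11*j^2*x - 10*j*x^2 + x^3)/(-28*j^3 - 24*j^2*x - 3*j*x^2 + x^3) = (-5*j + x)/(2*j + x)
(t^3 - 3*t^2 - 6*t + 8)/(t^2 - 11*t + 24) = (t^3 - 3*t^2 - 6*t + 8)/(t^2 - 11*t + 24)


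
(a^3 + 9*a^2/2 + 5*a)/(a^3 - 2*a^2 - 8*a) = (a + 5/2)/(a - 4)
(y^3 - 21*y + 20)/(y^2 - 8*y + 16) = (y^2 + 4*y - 5)/(y - 4)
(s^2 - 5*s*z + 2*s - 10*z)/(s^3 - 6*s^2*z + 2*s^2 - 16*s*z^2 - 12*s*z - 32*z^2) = (-s + 5*z)/(-s^2 + 6*s*z + 16*z^2)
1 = 1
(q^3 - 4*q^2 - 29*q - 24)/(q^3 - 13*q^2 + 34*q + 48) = (q + 3)/(q - 6)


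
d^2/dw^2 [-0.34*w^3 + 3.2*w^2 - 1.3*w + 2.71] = 6.4 - 2.04*w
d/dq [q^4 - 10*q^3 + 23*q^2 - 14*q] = 4*q^3 - 30*q^2 + 46*q - 14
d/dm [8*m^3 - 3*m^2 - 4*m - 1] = 24*m^2 - 6*m - 4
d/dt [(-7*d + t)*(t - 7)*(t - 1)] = -14*d*t + 56*d + 3*t^2 - 16*t + 7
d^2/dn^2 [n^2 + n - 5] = 2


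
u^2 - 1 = (u - 1)*(u + 1)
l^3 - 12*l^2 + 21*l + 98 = (l - 7)^2*(l + 2)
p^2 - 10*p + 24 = (p - 6)*(p - 4)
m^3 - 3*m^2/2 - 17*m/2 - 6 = (m - 4)*(m + 1)*(m + 3/2)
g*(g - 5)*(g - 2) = g^3 - 7*g^2 + 10*g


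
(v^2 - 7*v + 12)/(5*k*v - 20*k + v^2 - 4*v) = (v - 3)/(5*k + v)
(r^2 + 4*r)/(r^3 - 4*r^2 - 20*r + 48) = r/(r^2 - 8*r + 12)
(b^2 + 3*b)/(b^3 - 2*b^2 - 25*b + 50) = b*(b + 3)/(b^3 - 2*b^2 - 25*b + 50)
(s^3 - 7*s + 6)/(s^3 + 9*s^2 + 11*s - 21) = (s - 2)/(s + 7)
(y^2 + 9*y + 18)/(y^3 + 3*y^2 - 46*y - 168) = (y + 3)/(y^2 - 3*y - 28)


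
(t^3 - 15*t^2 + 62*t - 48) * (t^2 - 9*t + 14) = t^5 - 24*t^4 + 211*t^3 - 816*t^2 + 1300*t - 672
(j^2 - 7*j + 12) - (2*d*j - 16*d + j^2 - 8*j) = -2*d*j + 16*d + j + 12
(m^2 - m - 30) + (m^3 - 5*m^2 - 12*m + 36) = m^3 - 4*m^2 - 13*m + 6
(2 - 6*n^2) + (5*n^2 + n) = -n^2 + n + 2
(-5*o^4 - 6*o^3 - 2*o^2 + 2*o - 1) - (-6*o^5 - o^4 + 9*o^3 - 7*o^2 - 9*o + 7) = 6*o^5 - 4*o^4 - 15*o^3 + 5*o^2 + 11*o - 8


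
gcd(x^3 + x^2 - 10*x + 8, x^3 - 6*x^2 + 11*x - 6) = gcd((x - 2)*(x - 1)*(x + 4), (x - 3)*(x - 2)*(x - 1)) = x^2 - 3*x + 2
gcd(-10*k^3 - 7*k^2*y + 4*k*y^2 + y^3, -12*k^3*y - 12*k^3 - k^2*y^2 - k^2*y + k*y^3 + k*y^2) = 1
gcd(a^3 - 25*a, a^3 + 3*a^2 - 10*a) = a^2 + 5*a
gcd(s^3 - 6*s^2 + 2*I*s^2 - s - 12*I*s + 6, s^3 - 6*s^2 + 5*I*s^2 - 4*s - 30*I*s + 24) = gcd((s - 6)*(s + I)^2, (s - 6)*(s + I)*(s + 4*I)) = s^2 + s*(-6 + I) - 6*I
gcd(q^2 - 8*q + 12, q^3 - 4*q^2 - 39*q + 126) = 1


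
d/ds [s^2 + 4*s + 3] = 2*s + 4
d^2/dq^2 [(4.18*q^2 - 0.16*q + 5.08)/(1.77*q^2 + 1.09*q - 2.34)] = (-17.131476*q^3 + 199.367136*q^2 + 54.828936*q + 99.111608)/(5.545233*q^6 + 10.244583*q^5 - 15.684147*q^4 - 25.792343*q^3 + 20.734974*q^2 + 17.905212*q - 12.812904)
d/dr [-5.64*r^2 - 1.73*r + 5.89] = -11.28*r - 1.73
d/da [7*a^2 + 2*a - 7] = 14*a + 2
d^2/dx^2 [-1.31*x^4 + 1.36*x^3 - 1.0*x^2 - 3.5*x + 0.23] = -15.72*x^2 + 8.16*x - 2.0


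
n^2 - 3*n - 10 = (n - 5)*(n + 2)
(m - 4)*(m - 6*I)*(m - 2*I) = m^3 - 4*m^2 - 8*I*m^2 - 12*m + 32*I*m + 48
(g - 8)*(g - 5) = g^2 - 13*g + 40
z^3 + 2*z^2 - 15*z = z*(z - 3)*(z + 5)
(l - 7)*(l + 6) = l^2 - l - 42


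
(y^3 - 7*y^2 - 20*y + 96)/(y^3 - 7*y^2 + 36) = (y^2 - 4*y - 32)/(y^2 - 4*y - 12)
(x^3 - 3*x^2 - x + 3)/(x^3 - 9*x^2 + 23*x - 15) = (x + 1)/(x - 5)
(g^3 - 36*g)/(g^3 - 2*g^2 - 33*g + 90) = g*(g - 6)/(g^2 - 8*g + 15)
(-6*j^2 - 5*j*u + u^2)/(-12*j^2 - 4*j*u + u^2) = (j + u)/(2*j + u)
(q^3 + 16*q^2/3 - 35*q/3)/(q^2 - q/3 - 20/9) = 3*q*(q + 7)/(3*q + 4)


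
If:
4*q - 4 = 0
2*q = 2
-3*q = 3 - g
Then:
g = 6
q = 1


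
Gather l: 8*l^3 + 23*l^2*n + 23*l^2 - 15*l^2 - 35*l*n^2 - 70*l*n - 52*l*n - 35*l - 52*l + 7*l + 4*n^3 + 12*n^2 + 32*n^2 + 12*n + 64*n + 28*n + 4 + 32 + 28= 8*l^3 + l^2*(23*n + 8) + l*(-35*n^2 - 122*n - 80) + 4*n^3 + 44*n^2 + 104*n + 64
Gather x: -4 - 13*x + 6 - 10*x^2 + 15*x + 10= -10*x^2 + 2*x + 12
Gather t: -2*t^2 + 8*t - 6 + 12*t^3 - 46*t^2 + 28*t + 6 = 12*t^3 - 48*t^2 + 36*t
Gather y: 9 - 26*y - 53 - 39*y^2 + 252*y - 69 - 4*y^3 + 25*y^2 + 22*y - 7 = -4*y^3 - 14*y^2 + 248*y - 120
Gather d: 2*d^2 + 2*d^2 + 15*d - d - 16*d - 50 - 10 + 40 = 4*d^2 - 2*d - 20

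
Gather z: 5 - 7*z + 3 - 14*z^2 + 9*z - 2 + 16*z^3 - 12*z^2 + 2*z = 16*z^3 - 26*z^2 + 4*z + 6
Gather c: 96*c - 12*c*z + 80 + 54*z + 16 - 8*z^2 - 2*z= c*(96 - 12*z) - 8*z^2 + 52*z + 96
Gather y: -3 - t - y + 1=-t - y - 2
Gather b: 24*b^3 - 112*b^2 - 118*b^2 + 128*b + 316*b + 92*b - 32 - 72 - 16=24*b^3 - 230*b^2 + 536*b - 120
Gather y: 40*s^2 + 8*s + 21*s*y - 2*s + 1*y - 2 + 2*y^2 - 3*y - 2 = 40*s^2 + 6*s + 2*y^2 + y*(21*s - 2) - 4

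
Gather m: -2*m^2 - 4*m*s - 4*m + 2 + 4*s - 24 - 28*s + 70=-2*m^2 + m*(-4*s - 4) - 24*s + 48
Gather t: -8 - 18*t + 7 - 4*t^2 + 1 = -4*t^2 - 18*t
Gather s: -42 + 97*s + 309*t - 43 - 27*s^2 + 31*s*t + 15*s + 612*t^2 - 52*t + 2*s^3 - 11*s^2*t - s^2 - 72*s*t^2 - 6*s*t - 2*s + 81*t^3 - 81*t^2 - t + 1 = 2*s^3 + s^2*(-11*t - 28) + s*(-72*t^2 + 25*t + 110) + 81*t^3 + 531*t^2 + 256*t - 84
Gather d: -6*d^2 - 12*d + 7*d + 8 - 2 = -6*d^2 - 5*d + 6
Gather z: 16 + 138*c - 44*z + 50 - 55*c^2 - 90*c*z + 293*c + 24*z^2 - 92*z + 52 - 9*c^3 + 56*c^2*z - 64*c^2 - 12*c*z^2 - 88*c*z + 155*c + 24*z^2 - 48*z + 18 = -9*c^3 - 119*c^2 + 586*c + z^2*(48 - 12*c) + z*(56*c^2 - 178*c - 184) + 136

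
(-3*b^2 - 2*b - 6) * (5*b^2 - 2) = -15*b^4 - 10*b^3 - 24*b^2 + 4*b + 12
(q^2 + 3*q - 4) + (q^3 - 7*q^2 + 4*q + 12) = q^3 - 6*q^2 + 7*q + 8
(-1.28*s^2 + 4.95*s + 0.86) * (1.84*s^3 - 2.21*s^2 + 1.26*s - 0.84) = -2.3552*s^5 + 11.9368*s^4 - 10.9699*s^3 + 5.4116*s^2 - 3.0744*s - 0.7224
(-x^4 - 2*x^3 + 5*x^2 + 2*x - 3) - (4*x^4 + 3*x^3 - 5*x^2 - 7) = -5*x^4 - 5*x^3 + 10*x^2 + 2*x + 4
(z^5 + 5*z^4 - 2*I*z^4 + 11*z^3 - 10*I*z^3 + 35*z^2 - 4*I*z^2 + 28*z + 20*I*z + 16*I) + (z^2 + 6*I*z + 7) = z^5 + 5*z^4 - 2*I*z^4 + 11*z^3 - 10*I*z^3 + 36*z^2 - 4*I*z^2 + 28*z + 26*I*z + 7 + 16*I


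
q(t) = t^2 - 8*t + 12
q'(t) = 2*t - 8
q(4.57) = -3.68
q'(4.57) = 1.14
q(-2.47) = 37.86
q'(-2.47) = -12.94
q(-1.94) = 31.28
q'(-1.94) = -11.88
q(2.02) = -0.08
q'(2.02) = -3.96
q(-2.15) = 33.82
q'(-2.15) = -12.30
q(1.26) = 3.51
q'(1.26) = -5.48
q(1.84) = 0.67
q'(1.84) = -4.32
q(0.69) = 6.96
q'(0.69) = -6.62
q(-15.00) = 357.00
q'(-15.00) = -38.00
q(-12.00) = 252.00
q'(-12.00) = -32.00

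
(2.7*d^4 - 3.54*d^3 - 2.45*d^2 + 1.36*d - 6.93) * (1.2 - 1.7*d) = -4.59*d^5 + 9.258*d^4 - 0.0830000000000002*d^3 - 5.252*d^2 + 13.413*d - 8.316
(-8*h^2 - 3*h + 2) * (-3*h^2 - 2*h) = 24*h^4 + 25*h^3 - 4*h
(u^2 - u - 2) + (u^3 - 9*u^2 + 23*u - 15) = u^3 - 8*u^2 + 22*u - 17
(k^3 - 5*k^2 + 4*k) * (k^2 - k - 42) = k^5 - 6*k^4 - 33*k^3 + 206*k^2 - 168*k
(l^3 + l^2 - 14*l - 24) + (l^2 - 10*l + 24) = l^3 + 2*l^2 - 24*l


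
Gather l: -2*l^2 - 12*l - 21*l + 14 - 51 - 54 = -2*l^2 - 33*l - 91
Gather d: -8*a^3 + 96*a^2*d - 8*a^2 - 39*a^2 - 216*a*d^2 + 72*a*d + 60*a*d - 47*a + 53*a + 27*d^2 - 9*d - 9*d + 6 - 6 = -8*a^3 - 47*a^2 + 6*a + d^2*(27 - 216*a) + d*(96*a^2 + 132*a - 18)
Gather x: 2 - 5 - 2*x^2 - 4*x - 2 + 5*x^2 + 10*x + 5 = 3*x^2 + 6*x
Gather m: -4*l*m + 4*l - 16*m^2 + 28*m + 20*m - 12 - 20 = 4*l - 16*m^2 + m*(48 - 4*l) - 32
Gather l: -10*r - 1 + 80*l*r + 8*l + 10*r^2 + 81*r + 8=l*(80*r + 8) + 10*r^2 + 71*r + 7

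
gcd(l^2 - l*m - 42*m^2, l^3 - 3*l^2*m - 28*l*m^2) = l - 7*m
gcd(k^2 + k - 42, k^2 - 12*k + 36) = k - 6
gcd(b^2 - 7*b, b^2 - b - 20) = 1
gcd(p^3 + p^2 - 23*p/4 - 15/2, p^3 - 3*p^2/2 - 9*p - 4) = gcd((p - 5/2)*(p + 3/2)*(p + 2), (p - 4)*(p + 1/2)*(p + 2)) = p + 2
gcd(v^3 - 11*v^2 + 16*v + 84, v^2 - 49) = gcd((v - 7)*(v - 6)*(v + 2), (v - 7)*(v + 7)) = v - 7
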